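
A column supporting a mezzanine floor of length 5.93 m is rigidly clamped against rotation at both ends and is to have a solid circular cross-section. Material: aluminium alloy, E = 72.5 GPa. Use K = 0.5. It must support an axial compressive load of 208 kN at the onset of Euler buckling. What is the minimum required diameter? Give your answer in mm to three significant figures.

d ≈ 84.9 mm

L_e = K·L = 0.5 × 5.93 = 2.965 m
Required I = P_cr·L_e²/(π²E) = 2.080×10^5 × 2.965² / (π² × 7.25×10^10) = 2.555×10^-6 m⁴
I_req = 2.555×10^6 mm⁴
Solid circle: I = πd⁴/64  ⇒  d = (64I/π)^(1/4) = (64×2.555×10^6/π)^(1/4) = 84.9 mm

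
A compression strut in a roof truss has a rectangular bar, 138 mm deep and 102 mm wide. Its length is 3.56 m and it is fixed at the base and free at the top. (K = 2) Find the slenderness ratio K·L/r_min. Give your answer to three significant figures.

λ ≈ 242

For a rectangle r_min = b/√12 = 102/√12 = 29.44 mm
L_e = K·L = 2 × 3.56 m = 7.120 m = 7120.0 mm
λ = L_e / r_min = 7120.0 / 29.44 = 242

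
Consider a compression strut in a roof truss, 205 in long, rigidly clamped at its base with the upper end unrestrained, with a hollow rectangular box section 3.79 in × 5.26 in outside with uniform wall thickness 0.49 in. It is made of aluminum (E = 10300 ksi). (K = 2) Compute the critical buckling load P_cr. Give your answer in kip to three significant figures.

P_cr ≈ 9.65 kip

Inner dimensions: h_i = 5.26 − 2×0.49 = 4.280 in, b_i = 3.79 − 2×0.49 = 2.810 in
Weak-axis I_min = (h_o·b_o³ − h_i·b_i³)/12 with b_o = 3.79, b_i = 2.810 in (shorter outer/inner sides).
I_min = (5.26×3.79³ − 4.280×2.810³)/12 = 15.95 in⁴
Effective length L_e = K·L = 2 × 205 = 410.0 in
P_cr = π²EI / L_e² = π² × 10300×10³ × 15.95 / 410.0² = 9.645×10^3 lb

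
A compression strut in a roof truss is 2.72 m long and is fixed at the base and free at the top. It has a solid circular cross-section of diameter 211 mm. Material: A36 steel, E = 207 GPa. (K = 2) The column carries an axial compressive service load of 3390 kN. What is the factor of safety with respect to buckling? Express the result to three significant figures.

I = πd⁴/64 = π×211⁴/64 = 9.730×10^7 mm⁴
I = 9.730×10^7 mm⁴ = 9.730×10^-5 m⁴
Effective length L_e = K·L = 2 × 2.72 = 5.440 m
P_cr = π²EI / L_e² = π² × 207×10⁹ × 9.730×10^-5 / 5.440² = 6.717×10^6 N
Factor of safety n = P_cr / P = 6716.9 / 3390 = 1.98

n ≈ 1.98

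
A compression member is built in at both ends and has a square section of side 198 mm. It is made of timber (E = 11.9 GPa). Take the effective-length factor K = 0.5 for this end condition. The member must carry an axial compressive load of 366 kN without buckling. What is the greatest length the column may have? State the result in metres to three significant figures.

I = a⁴/12 = 198⁴/12 = 1.281×10^8 mm⁴
I = 1.281×10^-4 m⁴
At the buckling limit P_cr = P = 3.660×10^5 N
From P_cr = π²EI/(K·L)²:  L = (1/K)·√(π²EI/P_cr) = (1/0.5)·√(π²×1.19×10^10×1.281×10^-4/3.660×10^5)
L = 12.8 m

L_max ≈ 12.8 m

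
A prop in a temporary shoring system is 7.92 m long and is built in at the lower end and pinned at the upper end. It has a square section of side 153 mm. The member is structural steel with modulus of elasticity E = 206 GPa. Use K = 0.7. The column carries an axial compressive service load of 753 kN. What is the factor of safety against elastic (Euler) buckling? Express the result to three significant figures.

n ≈ 4.01

I = a⁴/12 = 153⁴/12 = 4.567×10^7 mm⁴
I = 4.567×10^7 mm⁴ = 4.567×10^-5 m⁴
Effective length L_e = K·L = 0.7 × 7.92 = 5.544 m
P_cr = π²EI / L_e² = π² × 206×10⁹ × 4.567×10^-5 / 5.544² = 3.021×10^6 N
Factor of safety n = P_cr / P = 3020.7 / 753 = 4.01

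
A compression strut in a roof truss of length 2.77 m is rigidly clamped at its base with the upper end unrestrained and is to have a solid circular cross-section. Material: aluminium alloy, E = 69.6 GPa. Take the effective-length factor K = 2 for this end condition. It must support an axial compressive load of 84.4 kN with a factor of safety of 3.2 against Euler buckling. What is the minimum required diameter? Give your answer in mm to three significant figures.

Required P_cr = n·P = 3.2 × 84.4 = 270.1 kN
L_e = K·L = 2 × 2.77 = 5.540 m
Required I = P_cr·L_e²/(π²E) = 2.701×10^5 × 5.540² / (π² × 6.96×10^10) = 1.207×10^-5 m⁴
I_req = 1.207×10^7 mm⁴
Solid circle: I = πd⁴/64  ⇒  d = (64I/π)^(1/4) = (64×1.207×10^7/π)^(1/4) = 125 mm

d ≈ 125 mm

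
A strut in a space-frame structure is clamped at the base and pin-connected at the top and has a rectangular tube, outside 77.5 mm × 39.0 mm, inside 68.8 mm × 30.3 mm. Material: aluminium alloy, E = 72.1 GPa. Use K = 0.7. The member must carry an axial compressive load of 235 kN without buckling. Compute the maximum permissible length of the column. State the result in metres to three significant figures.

Weak-axis I_min = (h_o·b_o³ − h_i·b_i³)/12 with b_o = 39.0, b_i = 30.30 mm (shorter outer/inner sides).
I_min = (77.5×39.0³ − 68.80×30.30³)/12 = 2.236×10^5 mm⁴
I = 2.236×10^-7 m⁴
At the buckling limit P_cr = P = 2.350×10^5 N
From P_cr = π²EI/(K·L)²:  L = (1/K)·√(π²EI/P_cr) = (1/0.7)·√(π²×7.21×10^10×2.236×10^-7/2.350×10^5)
L = 1.18 m

L_max ≈ 1.18 m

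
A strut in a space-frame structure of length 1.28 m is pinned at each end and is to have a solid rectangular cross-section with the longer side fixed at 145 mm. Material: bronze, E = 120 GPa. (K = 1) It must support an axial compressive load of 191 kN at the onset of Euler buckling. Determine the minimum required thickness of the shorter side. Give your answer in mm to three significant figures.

b ≈ 28.0 mm

L_e = K·L = 1 × 1.28 = 1.280 m
Required I = P_cr·L_e²/(π²E) = 1.910×10^5 × 1.280² / (π² × 1.20×10^11) = 2.642×10^-7 m⁴
I_req = 2.642×10^5 mm⁴
Rectangle, weak axis: I_min = h·b³/12 with h = 145 mm fixed  ⇒  b = (12I/h)^(1/3) = 28.0 mm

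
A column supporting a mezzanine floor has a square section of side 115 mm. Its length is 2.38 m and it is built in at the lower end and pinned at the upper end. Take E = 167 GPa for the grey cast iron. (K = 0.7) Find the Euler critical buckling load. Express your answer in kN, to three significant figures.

I = a⁴/12 = 115⁴/12 = 1.458×10^7 mm⁴
I = 1.458×10^7 mm⁴ = 1.458×10^-5 m⁴
Effective length L_e = K·L = 0.7 × 2.38 = 1.666 m
P_cr = π²EI / L_e² = π² × 167×10⁹ × 1.458×10^-5 / 1.666² = 8.655×10^6 N

P_cr ≈ 8660 kN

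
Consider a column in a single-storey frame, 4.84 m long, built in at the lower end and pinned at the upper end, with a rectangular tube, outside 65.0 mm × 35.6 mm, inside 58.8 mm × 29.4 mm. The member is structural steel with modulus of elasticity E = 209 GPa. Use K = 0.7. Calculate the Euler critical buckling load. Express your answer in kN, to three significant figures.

P_cr ≈ 21.5 kN

Weak-axis I_min = (h_o·b_o³ − h_i·b_i³)/12 with b_o = 35.6, b_i = 29.40 mm (shorter outer/inner sides).
I_min = (65.0×35.6³ − 58.80×29.40³)/12 = 1.199×10^5 mm⁴
I = 1.199×10^5 mm⁴ = 1.199×10^-7 m⁴
Effective length L_e = K·L = 0.7 × 4.84 = 3.388 m
P_cr = π²EI / L_e² = π² × 209×10⁹ × 1.199×10^-7 / 3.388² = 2.154×10^4 N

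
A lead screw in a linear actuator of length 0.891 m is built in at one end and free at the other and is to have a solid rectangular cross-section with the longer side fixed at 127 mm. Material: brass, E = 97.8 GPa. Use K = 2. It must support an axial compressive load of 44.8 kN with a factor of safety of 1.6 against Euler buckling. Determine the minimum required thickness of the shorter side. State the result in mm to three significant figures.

Required P_cr = n·P = 1.6 × 44.8 = 71.68 kN
L_e = K·L = 2 × 0.891 = 1.782 m
Required I = P_cr·L_e²/(π²E) = 7.168×10^4 × 1.782² / (π² × 9.78×10^10) = 2.358×10^-7 m⁴
I_req = 2.358×10^5 mm⁴
Rectangle, weak axis: I_min = h·b³/12 with h = 127 mm fixed  ⇒  b = (12I/h)^(1/3) = 28.1 mm

b ≈ 28.1 mm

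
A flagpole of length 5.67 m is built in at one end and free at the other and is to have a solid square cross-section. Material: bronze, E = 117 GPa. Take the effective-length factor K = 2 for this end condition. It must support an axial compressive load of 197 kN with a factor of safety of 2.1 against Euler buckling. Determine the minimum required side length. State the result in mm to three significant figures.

a ≈ 153 mm

Required P_cr = n·P = 2.1 × 197 = 413.7 kN
L_e = K·L = 2 × 5.67 = 11.34 m
Required I = P_cr·L_e²/(π²E) = 4.137×10^5 × 11.34² / (π² × 1.17×10^11) = 4.607×10^-5 m⁴
I_req = 4.607×10^7 mm⁴
Solid square: I = a⁴/12  ⇒  a = (12I)^(1/4) = (12×4.607×10^7)^(1/4) = 153 mm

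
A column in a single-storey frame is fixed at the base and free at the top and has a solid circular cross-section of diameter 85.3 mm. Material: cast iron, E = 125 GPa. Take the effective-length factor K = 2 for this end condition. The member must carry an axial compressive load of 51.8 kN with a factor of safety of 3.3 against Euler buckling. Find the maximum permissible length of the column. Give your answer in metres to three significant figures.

I = πd⁴/64 = π×85.3⁴/64 = 2.599×10^6 mm⁴
I = 2.599×10^-6 m⁴
Required critical load P_cr = n·P = 3.3 × 51.8 = 170.9 kN = 1.709×10^5 N
From P_cr = π²EI/(K·L)²:  L = (1/K)·√(π²EI/P_cr) = (1/2)·√(π²×1.25×10^11×2.599×10^-6/1.709×10^5)
L = 2.17 m

L_max ≈ 2.17 m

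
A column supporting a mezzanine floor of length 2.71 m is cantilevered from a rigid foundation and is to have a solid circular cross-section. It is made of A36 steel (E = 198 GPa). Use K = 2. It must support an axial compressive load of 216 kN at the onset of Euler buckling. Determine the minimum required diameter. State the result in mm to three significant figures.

L_e = K·L = 2 × 2.71 = 5.420 m
Required I = P_cr·L_e²/(π²E) = 2.160×10^5 × 5.420² / (π² × 1.98×10^11) = 3.247×10^-6 m⁴
I_req = 3.247×10^6 mm⁴
Solid circle: I = πd⁴/64  ⇒  d = (64I/π)^(1/4) = (64×3.247×10^6/π)^(1/4) = 90.2 mm

d ≈ 90.2 mm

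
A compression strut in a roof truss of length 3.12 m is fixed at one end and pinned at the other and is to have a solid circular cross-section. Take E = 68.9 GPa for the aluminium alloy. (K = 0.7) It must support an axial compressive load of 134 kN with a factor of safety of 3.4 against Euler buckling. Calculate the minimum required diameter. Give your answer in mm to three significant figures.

d ≈ 89.8 mm

Required P_cr = n·P = 3.4 × 134 = 455.6 kN
L_e = K·L = 0.7 × 3.12 = 2.184 m
Required I = P_cr·L_e²/(π²E) = 4.556×10^5 × 2.184² / (π² × 6.89×10^10) = 3.196×10^-6 m⁴
I_req = 3.196×10^6 mm⁴
Solid circle: I = πd⁴/64  ⇒  d = (64I/π)^(1/4) = (64×3.196×10^6/π)^(1/4) = 89.8 mm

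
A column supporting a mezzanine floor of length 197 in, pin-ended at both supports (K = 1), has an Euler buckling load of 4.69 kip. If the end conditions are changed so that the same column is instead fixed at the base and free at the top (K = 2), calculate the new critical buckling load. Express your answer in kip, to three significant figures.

P_cr ≈ 1.17 kip

P_cr ∝ 1/K², so P_cr,new = P_cr,old × (K_old/K_new)² = 4.69 × (1/2)²
= 4.69 × 0.2500 = 1.17 kip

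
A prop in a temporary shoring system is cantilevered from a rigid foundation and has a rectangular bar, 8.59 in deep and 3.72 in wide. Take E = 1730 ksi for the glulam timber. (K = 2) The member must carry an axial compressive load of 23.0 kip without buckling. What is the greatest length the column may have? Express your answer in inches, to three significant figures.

Buckling occurs about the weak axis: I_min = h·b³/12 with b = 3.72 in (the shorter side).
I_min = 8.59×3.72³/12 = 36.85 in⁴
At the buckling limit P_cr = P = 2.300×10^4 lb
From P_cr = π²EI/(K·L)²:  L = (1/K)·√(π²EI/P_cr) = (1/2)·√(π²×1.73×10^6×36.85/2.300×10^4)
L = 82.7 in

L_max ≈ 82.7 in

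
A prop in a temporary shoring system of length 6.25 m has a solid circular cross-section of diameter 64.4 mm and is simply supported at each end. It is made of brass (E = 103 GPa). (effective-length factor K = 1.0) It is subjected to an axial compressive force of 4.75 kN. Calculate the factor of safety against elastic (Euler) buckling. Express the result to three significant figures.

I = πd⁴/64 = π×64.4⁴/64 = 8.443×10^5 mm⁴
I = 8.443×10^5 mm⁴ = 8.443×10^-7 m⁴
Effective length L_e = K·L = 1 × 6.25 = 6.250 m
P_cr = π²EI / L_e² = π² × 103×10⁹ × 8.443×10^-7 / 6.250² = 2.197×10^4 N
Factor of safety n = P_cr / P = 21.973 / 4.75 = 4.63

n ≈ 4.63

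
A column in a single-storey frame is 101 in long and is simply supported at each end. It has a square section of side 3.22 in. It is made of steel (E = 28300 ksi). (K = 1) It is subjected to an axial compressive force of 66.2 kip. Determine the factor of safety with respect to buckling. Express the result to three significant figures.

I = a⁴/12 = 3.22⁴/12 = 8.959 in⁴
Effective length L_e = K·L = 1 × 101 = 101.0 in
P_cr = π²EI / L_e² = π² × 28300×10³ × 8.959 / 101.0² = 2.453×10^5 lb
Factor of safety n = P_cr / P = 245.29 / 66.2 = 3.71

n ≈ 3.71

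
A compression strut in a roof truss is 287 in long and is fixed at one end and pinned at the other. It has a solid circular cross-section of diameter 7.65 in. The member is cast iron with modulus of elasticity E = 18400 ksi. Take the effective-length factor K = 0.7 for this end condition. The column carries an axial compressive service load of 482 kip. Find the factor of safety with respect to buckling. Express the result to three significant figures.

I = πd⁴/64 = π×7.65⁴/64 = 168.1 in⁴
Effective length L_e = K·L = 0.7 × 287 = 200.9 in
P_cr = π²EI / L_e² = π² × 18400×10³ × 168.1 / 200.9² = 7.564×10^5 lb
Factor of safety n = P_cr / P = 756.44 / 482 = 1.57

n ≈ 1.57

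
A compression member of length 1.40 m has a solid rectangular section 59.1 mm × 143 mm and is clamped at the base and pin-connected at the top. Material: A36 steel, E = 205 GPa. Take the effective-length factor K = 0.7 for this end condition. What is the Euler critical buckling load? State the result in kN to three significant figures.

Buckling occurs about the weak axis: I_min = h·b³/12 with b = 59.1 mm (the shorter side).
I_min = 143×59.1³/12 = 2.460×10^6 mm⁴
I = 2.460×10^6 mm⁴ = 2.460×10^-6 m⁴
Effective length L_e = K·L = 0.7 × 1.40 = 0.9800 m
P_cr = π²EI / L_e² = π² × 205×10⁹ × 2.460×10^-6 / 0.9800² = 5.182×10^6 N

P_cr ≈ 5180 kN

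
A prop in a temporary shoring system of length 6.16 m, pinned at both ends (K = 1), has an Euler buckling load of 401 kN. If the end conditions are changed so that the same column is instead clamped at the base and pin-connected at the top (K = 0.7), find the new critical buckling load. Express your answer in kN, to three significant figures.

P_cr ≈ 818 kN

P_cr ∝ 1/K², so P_cr,new = P_cr,old × (K_old/K_new)² = 401 × (1/0.7)²
= 401 × 2.041 = 818 kN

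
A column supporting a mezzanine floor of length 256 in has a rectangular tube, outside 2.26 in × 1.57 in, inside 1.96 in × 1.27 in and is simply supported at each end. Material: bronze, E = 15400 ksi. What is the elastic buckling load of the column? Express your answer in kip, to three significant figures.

Weak-axis I_min = (h_o·b_o³ − h_i·b_i³)/12 with b_o = 1.57, b_i = 1.270 in (shorter outer/inner sides).
I_min = (2.26×1.57³ − 1.960×1.270³)/12 = 0.3943 in⁴
Effective length L_e = K·L = 1 × 256 = 256.0 in
P_cr = π²EI / L_e² = π² × 15400×10³ × 0.3943 / 256.0² = 914.4 lb

P_cr ≈ 0.914 kip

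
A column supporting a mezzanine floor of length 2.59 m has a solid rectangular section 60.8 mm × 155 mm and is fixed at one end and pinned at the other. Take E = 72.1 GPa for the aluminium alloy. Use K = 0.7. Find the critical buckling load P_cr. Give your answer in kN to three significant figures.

Buckling occurs about the weak axis: I_min = h·b³/12 with b = 60.8 mm (the shorter side).
I_min = 155×60.8³/12 = 2.903×10^6 mm⁴
I = 2.903×10^6 mm⁴ = 2.903×10^-6 m⁴
Effective length L_e = K·L = 0.7 × 2.59 = 1.813 m
P_cr = π²EI / L_e² = π² × 72.1×10⁹ × 2.903×10^-6 / 1.813² = 6.285×10^5 N

P_cr ≈ 628 kN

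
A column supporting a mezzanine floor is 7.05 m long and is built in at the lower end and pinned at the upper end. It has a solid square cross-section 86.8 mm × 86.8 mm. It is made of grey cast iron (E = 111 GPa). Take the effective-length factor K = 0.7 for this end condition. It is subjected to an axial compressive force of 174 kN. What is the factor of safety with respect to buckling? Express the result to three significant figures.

I = a⁴/12 = 86.8⁴/12 = 4.730×10^6 mm⁴
I = 4.730×10^6 mm⁴ = 4.730×10^-6 m⁴
Effective length L_e = K·L = 0.7 × 7.05 = 4.935 m
P_cr = π²EI / L_e² = π² × 111×10⁹ × 4.730×10^-6 / 4.935² = 2.128×10^5 N
Factor of safety n = P_cr / P = 212.79 / 174 = 1.22

n ≈ 1.22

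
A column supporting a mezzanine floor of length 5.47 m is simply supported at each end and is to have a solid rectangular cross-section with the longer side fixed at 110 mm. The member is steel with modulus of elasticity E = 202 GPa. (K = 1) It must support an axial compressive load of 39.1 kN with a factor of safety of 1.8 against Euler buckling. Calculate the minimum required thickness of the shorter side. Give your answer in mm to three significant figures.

b ≈ 48.7 mm

Required P_cr = n·P = 1.8 × 39.1 = 70.38 kN
L_e = K·L = 1 × 5.47 = 5.470 m
Required I = P_cr·L_e²/(π²E) = 7.038×10^4 × 5.470² / (π² × 2.02×10^11) = 1.056×10^-6 m⁴
I_req = 1.056×10^6 mm⁴
Rectangle, weak axis: I_min = h·b³/12 with h = 110 mm fixed  ⇒  b = (12I/h)^(1/3) = 48.7 mm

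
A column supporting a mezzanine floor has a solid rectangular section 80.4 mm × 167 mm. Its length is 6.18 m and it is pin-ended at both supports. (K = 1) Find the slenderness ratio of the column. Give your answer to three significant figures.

For a rectangle r_min = b/√12 = 80.4/√12 = 23.21 mm
L_e = K·L = 1 × 6.18 m = 6.180 m = 6180.0 mm
λ = L_e / r_min = 6180.0 / 23.21 = 266

λ ≈ 266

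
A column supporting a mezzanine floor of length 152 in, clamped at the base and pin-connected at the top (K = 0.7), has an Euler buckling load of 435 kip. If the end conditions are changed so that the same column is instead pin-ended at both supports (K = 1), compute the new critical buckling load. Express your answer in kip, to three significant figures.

P_cr ∝ 1/K², so P_cr,new = P_cr,old × (K_old/K_new)² = 435 × (0.7/1)²
= 435 × 0.4900 = 213 kip

P_cr ≈ 213 kip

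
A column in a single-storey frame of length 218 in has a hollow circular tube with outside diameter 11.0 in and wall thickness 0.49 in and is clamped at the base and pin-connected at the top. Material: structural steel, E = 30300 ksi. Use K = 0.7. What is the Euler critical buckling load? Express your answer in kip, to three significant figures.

Inner diameter d_i = 11.0 − 2×0.49 = 10.02 in
I = π(d_o⁴ − d_i⁴)/64 = π(11.0⁴ − 10.02⁴)/64 = 223.9 in⁴
Effective length L_e = K·L = 0.7 × 218 = 152.6 in
P_cr = π²EI / L_e² = π² × 30300×10³ × 223.9 / 152.6² = 2.875×10^6 lb

P_cr ≈ 2880 kip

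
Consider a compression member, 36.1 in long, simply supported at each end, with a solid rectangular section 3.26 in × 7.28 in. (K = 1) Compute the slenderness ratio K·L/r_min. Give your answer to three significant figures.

λ ≈ 38.4

Buckling occurs about the weak axis: I_min = h·b³/12 with b = 3.26 in (the shorter side).
I_min = 7.28×3.26³/12 = 21.02 in⁴
A = 23.73 in²;  r_min = √(I/A) = √(21.02/23.73) = 0.9411 in
L_e = K·L = 1 × 36.1 = 36.10 in
λ = L_e / r_min = 36.100 / 0.9411 = 38.4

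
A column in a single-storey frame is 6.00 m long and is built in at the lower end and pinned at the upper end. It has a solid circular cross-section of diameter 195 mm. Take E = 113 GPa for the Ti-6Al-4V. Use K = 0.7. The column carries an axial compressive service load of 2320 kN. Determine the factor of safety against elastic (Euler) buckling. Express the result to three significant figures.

n ≈ 1.93

I = πd⁴/64 = π×195⁴/64 = 7.098×10^7 mm⁴
I = 7.098×10^7 mm⁴ = 7.098×10^-5 m⁴
Effective length L_e = K·L = 0.7 × 6.00 = 4.200 m
P_cr = π²EI / L_e² = π² × 113×10⁹ × 7.098×10^-5 / 4.200² = 4.487×10^6 N
Factor of safety n = P_cr / P = 4487.3 / 2320 = 1.93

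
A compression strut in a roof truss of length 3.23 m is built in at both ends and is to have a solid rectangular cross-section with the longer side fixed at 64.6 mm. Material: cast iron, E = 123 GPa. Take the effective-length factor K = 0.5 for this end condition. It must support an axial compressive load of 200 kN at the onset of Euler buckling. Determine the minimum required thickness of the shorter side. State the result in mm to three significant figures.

L_e = K·L = 0.5 × 3.23 = 1.615 m
Required I = P_cr·L_e²/(π²E) = 2.000×10^5 × 1.615² / (π² × 1.23×10^11) = 4.297×10^-7 m⁴
I_req = 4.297×10^5 mm⁴
Rectangle, weak axis: I_min = h·b³/12 with h = 64.6 mm fixed  ⇒  b = (12I/h)^(1/3) = 43.1 mm

b ≈ 43.1 mm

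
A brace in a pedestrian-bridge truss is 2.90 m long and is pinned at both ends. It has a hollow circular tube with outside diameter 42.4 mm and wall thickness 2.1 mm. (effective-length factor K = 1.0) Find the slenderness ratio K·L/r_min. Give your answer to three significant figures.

Inner diameter d_i = 42.4 − 2×2.1 = 38.20 mm
I = π(d_o⁴ − d_i⁴)/64 = π(42.4⁴ − 38.20⁴)/64 = 5.412×10^4 mm⁴
A = 265.9 mm²;  r_min = √(I/A) = √(5.412×10^4/265.9) = 14.27 mm
L_e = K·L = 1 × 2.90 m = 2.900 m = 2900.0 mm
λ = L_e / r_min = 2900.0 / 14.27 = 203

λ ≈ 203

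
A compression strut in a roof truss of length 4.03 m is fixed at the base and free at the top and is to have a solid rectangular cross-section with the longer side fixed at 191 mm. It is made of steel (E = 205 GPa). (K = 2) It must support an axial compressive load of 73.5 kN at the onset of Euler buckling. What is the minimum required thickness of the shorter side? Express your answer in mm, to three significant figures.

b ≈ 52.9 mm

L_e = K·L = 2 × 4.03 = 8.060 m
Required I = P_cr·L_e²/(π²E) = 7.350×10^4 × 8.060² / (π² × 2.05×10^11) = 2.360×10^-6 m⁴
I_req = 2.360×10^6 mm⁴
Rectangle, weak axis: I_min = h·b³/12 with h = 191 mm fixed  ⇒  b = (12I/h)^(1/3) = 52.9 mm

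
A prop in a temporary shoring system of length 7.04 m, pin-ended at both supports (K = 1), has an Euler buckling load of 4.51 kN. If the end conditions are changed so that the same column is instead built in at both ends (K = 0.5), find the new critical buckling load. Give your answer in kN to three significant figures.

P_cr ∝ 1/K², so P_cr,new = P_cr,old × (K_old/K_new)² = 4.51 × (1/0.5)²
= 4.51 × 4.000 = 18.0 kN

P_cr ≈ 18.0 kN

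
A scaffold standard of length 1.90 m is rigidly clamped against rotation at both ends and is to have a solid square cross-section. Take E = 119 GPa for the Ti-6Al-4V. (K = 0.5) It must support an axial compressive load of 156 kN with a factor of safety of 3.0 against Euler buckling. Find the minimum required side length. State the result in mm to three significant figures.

a ≈ 45.6 mm

Required P_cr = n·P = 3.0 × 156 = 468.0 kN
L_e = K·L = 0.5 × 1.90 = 0.9500 m
Required I = P_cr·L_e²/(π²E) = 4.680×10^5 × 0.9500² / (π² × 1.19×10^11) = 3.596×10^-7 m⁴
I_req = 3.596×10^5 mm⁴
Solid square: I = a⁴/12  ⇒  a = (12I)^(1/4) = (12×3.596×10^5)^(1/4) = 45.6 mm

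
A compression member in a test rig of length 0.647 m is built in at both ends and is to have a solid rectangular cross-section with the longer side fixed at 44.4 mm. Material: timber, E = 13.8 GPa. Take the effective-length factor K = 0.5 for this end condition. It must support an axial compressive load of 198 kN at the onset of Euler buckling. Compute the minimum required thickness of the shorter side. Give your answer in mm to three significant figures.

L_e = K·L = 0.5 × 0.647 = 0.3235 m
Required I = P_cr·L_e²/(π²E) = 1.980×10^5 × 0.3235² / (π² × 1.38×10^10) = 1.521×10^-7 m⁴
I_req = 1.521×10^5 mm⁴
Rectangle, weak axis: I_min = h·b³/12 with h = 44.4 mm fixed  ⇒  b = (12I/h)^(1/3) = 34.5 mm

b ≈ 34.5 mm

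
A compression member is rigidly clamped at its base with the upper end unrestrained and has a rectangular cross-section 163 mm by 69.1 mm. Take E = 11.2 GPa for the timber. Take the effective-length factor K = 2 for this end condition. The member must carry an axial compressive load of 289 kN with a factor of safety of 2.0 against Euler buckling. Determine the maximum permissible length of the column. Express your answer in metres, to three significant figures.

L_max ≈ 0.463 m

Buckling occurs about the weak axis: I_min = h·b³/12 with b = 69.1 mm (the shorter side).
I_min = 163×69.1³/12 = 4.482×10^6 mm⁴
I = 4.482×10^-6 m⁴
Required critical load P_cr = n·P = 2.0 × 289 = 578.0 kN = 5.780×10^5 N
From P_cr = π²EI/(K·L)²:  L = (1/K)·√(π²EI/P_cr) = (1/2)·√(π²×1.12×10^10×4.482×10^-6/5.780×10^5)
L = 0.463 m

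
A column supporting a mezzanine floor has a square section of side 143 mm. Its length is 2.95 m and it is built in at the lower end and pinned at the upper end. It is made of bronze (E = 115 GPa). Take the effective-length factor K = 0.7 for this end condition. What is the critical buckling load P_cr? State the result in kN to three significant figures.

P_cr ≈ 9280 kN

I = a⁴/12 = 143⁴/12 = 3.485×10^7 mm⁴
I = 3.485×10^7 mm⁴ = 3.485×10^-5 m⁴
Effective length L_e = K·L = 0.7 × 2.95 = 2.065 m
P_cr = π²EI / L_e² = π² × 115×10⁹ × 3.485×10^-5 / 2.065² = 9.275×10^6 N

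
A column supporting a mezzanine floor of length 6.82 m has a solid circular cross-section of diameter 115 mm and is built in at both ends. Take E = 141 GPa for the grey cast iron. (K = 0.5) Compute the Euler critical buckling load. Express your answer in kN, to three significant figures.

P_cr ≈ 1030 kN

I = πd⁴/64 = π×115⁴/64 = 8.585×10^6 mm⁴
I = 8.585×10^6 mm⁴ = 8.585×10^-6 m⁴
Effective length L_e = K·L = 0.5 × 6.82 = 3.410 m
P_cr = π²EI / L_e² = π² × 141×10⁹ × 8.585×10^-6 / 3.410² = 1.027×10^6 N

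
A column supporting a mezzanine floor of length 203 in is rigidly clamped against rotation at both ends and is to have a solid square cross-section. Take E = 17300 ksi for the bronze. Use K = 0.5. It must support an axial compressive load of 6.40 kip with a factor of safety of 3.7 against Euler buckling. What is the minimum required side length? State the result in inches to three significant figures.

a ≈ 2.03 in

Required P_cr = n·P = 3.7 × 6.40 = 23.68 kip
L_e = K·L = 0.5 × 203 = 101.5 in
Required I = P_cr·L_e²/(π²E) = 2.368×10^4 × 101.5² / (π² × 1.73×10^7) = 1.429 in⁴
Solid square: I = a⁴/12  ⇒  a = (12I)^(1/4) = (12×1.429)^(1/4) = 2.03 in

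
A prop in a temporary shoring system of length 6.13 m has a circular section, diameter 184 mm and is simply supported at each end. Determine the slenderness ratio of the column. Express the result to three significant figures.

For a solid circle r = d/4 = 184/4 = 46.00 mm
L_e = K·L = 1 × 6.13 m = 6.130 m = 6130.0 mm
λ = L_e / r_min = 6130.0 / 46.00 = 133

λ ≈ 133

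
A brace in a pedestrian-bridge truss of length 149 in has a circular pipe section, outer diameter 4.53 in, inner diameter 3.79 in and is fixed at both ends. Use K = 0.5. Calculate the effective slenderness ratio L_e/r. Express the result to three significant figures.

d_o = 4.53 in, d_i = 3.79 in
I = π(d_o⁴ − d_i⁴)/64 = π(4.53⁴ − 3.790⁴)/64 = 10.54 in⁴
A = 4.836 in²;  r_min = √(I/A) = √(10.54/4.836) = 1.477 in
L_e = K·L = 0.5 × 149 = 74.50 in
λ = L_e / r_min = 74.500 / 1.477 = 50.5

λ ≈ 50.5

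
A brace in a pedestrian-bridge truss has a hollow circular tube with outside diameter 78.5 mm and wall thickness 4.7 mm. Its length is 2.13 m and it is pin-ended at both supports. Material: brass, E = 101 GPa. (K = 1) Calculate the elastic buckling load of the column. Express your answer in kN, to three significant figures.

Inner diameter d_i = 78.5 − 2×4.7 = 69.10 mm
I = π(d_o⁴ − d_i⁴)/64 = π(78.5⁴ − 69.10⁴)/64 = 7.449×10^5 mm⁴
I = 7.449×10^5 mm⁴ = 7.449×10^-7 m⁴
Effective length L_e = K·L = 1 × 2.13 = 2.130 m
P_cr = π²EI / L_e² = π² × 101×10⁹ × 7.449×10^-7 / 2.130² = 1.637×10^5 N

P_cr ≈ 164 kN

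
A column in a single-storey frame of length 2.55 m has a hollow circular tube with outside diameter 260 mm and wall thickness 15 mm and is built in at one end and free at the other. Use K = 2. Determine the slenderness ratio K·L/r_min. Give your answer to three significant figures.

λ ≈ 58.8

Inner diameter d_i = 260 − 2×15 = 230.0 mm
I = π(d_o⁴ − d_i⁴)/64 = π(260⁴ − 230.0⁴)/64 = 8.695×10^7 mm⁴
A = 1.155×10^4 mm²;  r_min = √(I/A) = √(8.695×10^7/1.155×10^4) = 86.78 mm
L_e = K·L = 2 × 2.55 m = 5.100 m = 5100.0 mm
λ = L_e / r_min = 5100.0 / 86.78 = 58.8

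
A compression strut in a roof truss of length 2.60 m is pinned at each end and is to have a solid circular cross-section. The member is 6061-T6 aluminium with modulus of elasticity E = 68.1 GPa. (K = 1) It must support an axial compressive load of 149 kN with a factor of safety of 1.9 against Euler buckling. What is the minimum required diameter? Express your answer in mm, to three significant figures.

d ≈ 87.3 mm

Required P_cr = n·P = 1.9 × 149 = 283.1 kN
L_e = K·L = 1 × 2.60 = 2.600 m
Required I = P_cr·L_e²/(π²E) = 2.831×10^5 × 2.600² / (π² × 6.81×10^10) = 2.847×10^-6 m⁴
I_req = 2.847×10^6 mm⁴
Solid circle: I = πd⁴/64  ⇒  d = (64I/π)^(1/4) = (64×2.847×10^6/π)^(1/4) = 87.3 mm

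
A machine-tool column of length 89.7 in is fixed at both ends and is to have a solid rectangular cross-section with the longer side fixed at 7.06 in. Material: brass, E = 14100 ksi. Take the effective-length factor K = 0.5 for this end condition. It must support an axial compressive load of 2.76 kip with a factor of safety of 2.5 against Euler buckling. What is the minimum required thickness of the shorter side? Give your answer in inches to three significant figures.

Required P_cr = n·P = 2.5 × 2.76 = 6.900 kip
L_e = K·L = 0.5 × 89.7 = 44.85 in
Required I = P_cr·L_e²/(π²E) = 6.900×10^3 × 44.85² / (π² × 1.41×10^7) = 9.974×10^-2 in⁴
Rectangle, weak axis: I_min = h·b³/12 with h = 7.06 in fixed  ⇒  b = (12I/h)^(1/3) = 0.553 in

b ≈ 0.553 in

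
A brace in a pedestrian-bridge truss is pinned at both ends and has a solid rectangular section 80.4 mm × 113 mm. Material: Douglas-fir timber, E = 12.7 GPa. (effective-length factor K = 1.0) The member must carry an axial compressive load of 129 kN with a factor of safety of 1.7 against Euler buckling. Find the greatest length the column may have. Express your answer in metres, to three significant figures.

L_max ≈ 1.67 m

Buckling occurs about the weak axis: I_min = h·b³/12 with b = 80.4 mm (the shorter side).
I_min = 113×80.4³/12 = 4.894×10^6 mm⁴
I = 4.894×10^-6 m⁴
Required critical load P_cr = n·P = 1.7 × 129 = 219.3 kN = 2.193×10^5 N
From P_cr = π²EI/(K·L)²:  L = (1/K)·√(π²EI/P_cr) = (1/1)·√(π²×1.27×10^10×4.894×10^-6/2.193×10^5)
L = 1.67 m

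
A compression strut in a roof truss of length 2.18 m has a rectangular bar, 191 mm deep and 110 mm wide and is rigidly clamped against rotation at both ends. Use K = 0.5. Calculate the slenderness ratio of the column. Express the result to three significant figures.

For a rectangle r_min = b/√12 = 110/√12 = 31.75 mm
L_e = K·L = 0.5 × 2.18 m = 1.090 m = 1090.0 mm
λ = L_e / r_min = 1090.0 / 31.75 = 34.3

λ ≈ 34.3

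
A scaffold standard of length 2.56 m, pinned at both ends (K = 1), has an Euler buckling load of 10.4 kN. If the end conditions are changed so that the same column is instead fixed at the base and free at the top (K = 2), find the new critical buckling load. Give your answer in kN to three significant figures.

P_cr ∝ 1/K², so P_cr,new = P_cr,old × (K_old/K_new)² = 10.4 × (1/2)²
= 10.4 × 0.2500 = 2.60 kN

P_cr ≈ 2.60 kN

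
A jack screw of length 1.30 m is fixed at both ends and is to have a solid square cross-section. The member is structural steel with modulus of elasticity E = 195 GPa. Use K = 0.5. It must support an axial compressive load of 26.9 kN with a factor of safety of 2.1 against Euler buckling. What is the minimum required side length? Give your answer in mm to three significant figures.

a ≈ 19.6 mm

Required P_cr = n·P = 2.1 × 26.9 = 56.49 kN
L_e = K·L = 0.5 × 1.30 = 0.6500 m
Required I = P_cr·L_e²/(π²E) = 5.649×10^4 × 0.6500² / (π² × 1.95×10^11) = 1.240×10^-8 m⁴
I_req = 1.240×10^4 mm⁴
Solid square: I = a⁴/12  ⇒  a = (12I)^(1/4) = (12×1.240×10^4)^(1/4) = 19.6 mm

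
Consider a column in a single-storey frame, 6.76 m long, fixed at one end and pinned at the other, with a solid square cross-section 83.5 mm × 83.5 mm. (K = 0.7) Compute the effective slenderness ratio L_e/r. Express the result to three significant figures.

λ ≈ 196

For a square r = a/√12 = 83.5/√12 = 24.10 mm
L_e = K·L = 0.7 × 6.76 m = 4.732 m = 4732.0 mm
λ = L_e / r_min = 4732.0 / 24.10 = 196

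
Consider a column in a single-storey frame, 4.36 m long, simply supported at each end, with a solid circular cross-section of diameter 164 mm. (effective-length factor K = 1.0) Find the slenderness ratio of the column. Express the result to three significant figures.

λ ≈ 106

I = πd⁴/64 = π×164⁴/64 = 3.551×10^7 mm⁴
A = 2.112×10^4 mm²;  r_min = √(I/A) = √(3.551×10^7/2.112×10^4) = 41.00 mm
L_e = K·L = 1 × 4.36 m = 4.360 m = 4360.0 mm
λ = L_e / r_min = 4360.0 / 41.00 = 106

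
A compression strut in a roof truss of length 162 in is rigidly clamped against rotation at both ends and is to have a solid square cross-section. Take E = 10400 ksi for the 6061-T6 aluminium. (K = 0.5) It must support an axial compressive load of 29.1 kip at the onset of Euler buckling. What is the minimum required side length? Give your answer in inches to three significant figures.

a ≈ 2.17 in

L_e = K·L = 0.5 × 162 = 81.00 in
Required I = P_cr·L_e²/(π²E) = 2.910×10^4 × 81.00² / (π² × 1.04×10^7) = 1.860 in⁴
Solid square: I = a⁴/12  ⇒  a = (12I)^(1/4) = (12×1.860)^(1/4) = 2.17 in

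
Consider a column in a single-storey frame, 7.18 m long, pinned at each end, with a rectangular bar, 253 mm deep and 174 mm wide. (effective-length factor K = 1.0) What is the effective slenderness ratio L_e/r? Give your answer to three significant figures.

λ ≈ 143

For a rectangle r_min = b/√12 = 174/√12 = 50.23 mm
L_e = K·L = 1 × 7.18 m = 7.180 m = 7180.0 mm
λ = L_e / r_min = 7180.0 / 50.23 = 143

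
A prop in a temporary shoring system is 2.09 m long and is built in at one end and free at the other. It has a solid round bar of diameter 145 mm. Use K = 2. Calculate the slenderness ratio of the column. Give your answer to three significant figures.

I = πd⁴/64 = π×145⁴/64 = 2.170×10^7 mm⁴
A = 1.651×10^4 mm²;  r_min = √(I/A) = √(2.170×10^7/1.651×10^4) = 36.25 mm
L_e = K·L = 2 × 2.09 m = 4.180 m = 4180.0 mm
λ = L_e / r_min = 4180.0 / 36.25 = 115

λ ≈ 115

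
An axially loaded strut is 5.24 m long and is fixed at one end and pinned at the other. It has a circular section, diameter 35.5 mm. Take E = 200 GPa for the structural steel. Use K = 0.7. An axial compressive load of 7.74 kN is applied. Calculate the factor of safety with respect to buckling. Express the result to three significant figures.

n ≈ 1.48

I = πd⁴/64 = π×35.5⁴/64 = 7.796×10^4 mm⁴
I = 7.796×10^4 mm⁴ = 7.796×10^-8 m⁴
Effective length L_e = K·L = 0.7 × 5.24 = 3.668 m
P_cr = π²EI / L_e² = π² × 200×10⁹ × 7.796×10^-8 / 3.668² = 1.144×10^4 N
Factor of safety n = P_cr / P = 11.438 / 7.74 = 1.48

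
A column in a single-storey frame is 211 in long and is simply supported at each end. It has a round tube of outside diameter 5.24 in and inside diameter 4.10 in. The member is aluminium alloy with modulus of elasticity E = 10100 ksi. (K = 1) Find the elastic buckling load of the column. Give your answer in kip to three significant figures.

d_o = 5.24 in, d_i = 4.10 in
I = π(d_o⁴ − d_i⁴)/64 = π(5.24⁴ − 4.100⁴)/64 = 23.14 in⁴
Effective length L_e = K·L = 1 × 211 = 211.0 in
P_cr = π²EI / L_e² = π² × 10100×10³ × 23.14 / 211.0² = 5.180×10^4 lb

P_cr ≈ 51.8 kip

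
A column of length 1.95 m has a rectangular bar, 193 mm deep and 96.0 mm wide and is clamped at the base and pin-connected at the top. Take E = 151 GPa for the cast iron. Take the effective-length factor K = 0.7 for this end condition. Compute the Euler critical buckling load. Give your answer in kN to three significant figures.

P_cr ≈ 11400 kN

Buckling occurs about the weak axis: I_min = h·b³/12 with b = 96.0 mm (the shorter side).
I_min = 193×96.0³/12 = 1.423×10^7 mm⁴
I = 1.423×10^7 mm⁴ = 1.423×10^-5 m⁴
Effective length L_e = K·L = 0.7 × 1.95 = 1.365 m
P_cr = π²EI / L_e² = π² × 151×10⁹ × 1.423×10^-5 / 1.365² = 1.138×10^7 N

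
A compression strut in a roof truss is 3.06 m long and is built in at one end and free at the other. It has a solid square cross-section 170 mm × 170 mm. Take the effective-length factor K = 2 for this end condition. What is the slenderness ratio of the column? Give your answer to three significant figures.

λ ≈ 125

I = a⁴/12 = 170⁴/12 = 6.960×10^7 mm⁴
A = 2.890×10^4 mm²;  r_min = √(I/A) = √(6.960×10^7/2.890×10^4) = 49.07 mm
L_e = K·L = 2 × 3.06 m = 6.120 m = 6120.0 mm
λ = L_e / r_min = 6120.0 / 49.07 = 125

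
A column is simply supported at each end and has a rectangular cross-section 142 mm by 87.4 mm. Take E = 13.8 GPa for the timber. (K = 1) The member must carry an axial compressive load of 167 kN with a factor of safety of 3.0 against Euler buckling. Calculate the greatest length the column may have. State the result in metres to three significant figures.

L_max ≈ 1.47 m

Buckling occurs about the weak axis: I_min = h·b³/12 with b = 87.4 mm (the shorter side).
I_min = 142×87.4³/12 = 7.900×10^6 mm⁴
I = 7.900×10^-6 m⁴
Required critical load P_cr = n·P = 3.0 × 167 = 501.0 kN = 5.010×10^5 N
From P_cr = π²EI/(K·L)²:  L = (1/K)·√(π²EI/P_cr) = (1/1)·√(π²×1.38×10^10×7.900×10^-6/5.010×10^5)
L = 1.47 m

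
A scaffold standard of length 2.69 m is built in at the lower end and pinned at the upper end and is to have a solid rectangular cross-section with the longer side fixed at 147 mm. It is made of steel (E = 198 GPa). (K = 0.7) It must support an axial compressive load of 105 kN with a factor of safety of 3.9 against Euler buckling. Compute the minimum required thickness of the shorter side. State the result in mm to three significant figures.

Required P_cr = n·P = 3.9 × 105 = 409.5 kN
L_e = K·L = 0.7 × 2.69 = 1.883 m
Required I = P_cr·L_e²/(π²E) = 4.095×10^5 × 1.883² / (π² × 1.98×10^11) = 7.430×10^-7 m⁴
I_req = 7.430×10^5 mm⁴
Rectangle, weak axis: I_min = h·b³/12 with h = 147 mm fixed  ⇒  b = (12I/h)^(1/3) = 39.3 mm

b ≈ 39.3 mm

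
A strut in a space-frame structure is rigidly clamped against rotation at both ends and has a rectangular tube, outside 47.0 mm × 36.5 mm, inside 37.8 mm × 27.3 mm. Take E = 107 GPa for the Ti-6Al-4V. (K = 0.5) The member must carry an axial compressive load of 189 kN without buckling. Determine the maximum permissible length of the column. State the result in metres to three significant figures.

Weak-axis I_min = (h_o·b_o³ − h_i·b_i³)/12 with b_o = 36.5, b_i = 27.30 mm (shorter outer/inner sides).
I_min = (47.0×36.5³ − 37.80×27.30³)/12 = 1.264×10^5 mm⁴
I = 1.264×10^-7 m⁴
At the buckling limit P_cr = P = 1.890×10^5 N
From P_cr = π²EI/(K·L)²:  L = (1/K)·√(π²EI/P_cr) = (1/0.5)·√(π²×1.07×10^11×1.264×10^-7/1.890×10^5)
L = 1.68 m

L_max ≈ 1.68 m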